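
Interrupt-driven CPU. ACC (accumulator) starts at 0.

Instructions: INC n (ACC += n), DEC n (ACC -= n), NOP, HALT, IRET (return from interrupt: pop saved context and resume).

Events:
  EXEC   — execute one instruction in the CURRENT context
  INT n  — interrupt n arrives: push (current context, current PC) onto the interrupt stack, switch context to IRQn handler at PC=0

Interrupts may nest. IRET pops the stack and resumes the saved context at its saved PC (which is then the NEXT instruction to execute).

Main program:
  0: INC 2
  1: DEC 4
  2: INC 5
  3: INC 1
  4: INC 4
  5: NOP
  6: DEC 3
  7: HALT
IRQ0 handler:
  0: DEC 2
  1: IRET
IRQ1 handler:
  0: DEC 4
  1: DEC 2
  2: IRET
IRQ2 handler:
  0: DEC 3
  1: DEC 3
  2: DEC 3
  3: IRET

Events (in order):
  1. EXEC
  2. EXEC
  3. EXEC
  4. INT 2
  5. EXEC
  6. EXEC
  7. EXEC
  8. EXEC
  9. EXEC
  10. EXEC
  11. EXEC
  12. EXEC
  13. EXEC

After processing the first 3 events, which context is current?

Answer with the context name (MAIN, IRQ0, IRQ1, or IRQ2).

Answer: MAIN

Derivation:
Event 1 (EXEC): [MAIN] PC=0: INC 2 -> ACC=2
Event 2 (EXEC): [MAIN] PC=1: DEC 4 -> ACC=-2
Event 3 (EXEC): [MAIN] PC=2: INC 5 -> ACC=3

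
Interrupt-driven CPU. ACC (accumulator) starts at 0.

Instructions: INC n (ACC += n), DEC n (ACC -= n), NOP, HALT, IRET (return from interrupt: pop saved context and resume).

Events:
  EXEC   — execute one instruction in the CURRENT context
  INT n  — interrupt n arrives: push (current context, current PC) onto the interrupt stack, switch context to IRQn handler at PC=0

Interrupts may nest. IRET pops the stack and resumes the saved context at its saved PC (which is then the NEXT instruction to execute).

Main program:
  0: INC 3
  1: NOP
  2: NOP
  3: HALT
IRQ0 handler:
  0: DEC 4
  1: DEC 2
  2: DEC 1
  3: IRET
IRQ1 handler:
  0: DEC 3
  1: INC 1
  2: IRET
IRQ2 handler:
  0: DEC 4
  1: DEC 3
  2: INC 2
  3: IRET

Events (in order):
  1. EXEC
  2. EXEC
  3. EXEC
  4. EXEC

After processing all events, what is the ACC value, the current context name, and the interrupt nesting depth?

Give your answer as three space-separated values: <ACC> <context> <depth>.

Event 1 (EXEC): [MAIN] PC=0: INC 3 -> ACC=3
Event 2 (EXEC): [MAIN] PC=1: NOP
Event 3 (EXEC): [MAIN] PC=2: NOP
Event 4 (EXEC): [MAIN] PC=3: HALT

Answer: 3 MAIN 0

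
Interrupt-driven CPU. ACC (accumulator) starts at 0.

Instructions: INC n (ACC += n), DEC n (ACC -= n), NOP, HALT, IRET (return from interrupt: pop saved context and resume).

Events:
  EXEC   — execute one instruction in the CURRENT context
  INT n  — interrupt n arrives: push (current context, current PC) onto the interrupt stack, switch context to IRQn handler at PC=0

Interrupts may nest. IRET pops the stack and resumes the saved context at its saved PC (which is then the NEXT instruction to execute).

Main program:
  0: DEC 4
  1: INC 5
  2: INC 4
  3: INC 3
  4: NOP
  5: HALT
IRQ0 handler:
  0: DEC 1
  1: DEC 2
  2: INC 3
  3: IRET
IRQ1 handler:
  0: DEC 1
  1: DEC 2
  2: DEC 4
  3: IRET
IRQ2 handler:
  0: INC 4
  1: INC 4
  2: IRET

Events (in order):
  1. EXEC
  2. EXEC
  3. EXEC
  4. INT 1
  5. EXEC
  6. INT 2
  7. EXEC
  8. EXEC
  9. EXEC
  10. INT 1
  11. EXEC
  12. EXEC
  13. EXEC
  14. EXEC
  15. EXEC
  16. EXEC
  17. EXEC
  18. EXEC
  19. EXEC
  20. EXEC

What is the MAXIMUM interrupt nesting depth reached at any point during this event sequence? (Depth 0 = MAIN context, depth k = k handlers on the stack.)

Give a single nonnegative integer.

Answer: 2

Derivation:
Event 1 (EXEC): [MAIN] PC=0: DEC 4 -> ACC=-4 [depth=0]
Event 2 (EXEC): [MAIN] PC=1: INC 5 -> ACC=1 [depth=0]
Event 3 (EXEC): [MAIN] PC=2: INC 4 -> ACC=5 [depth=0]
Event 4 (INT 1): INT 1 arrives: push (MAIN, PC=3), enter IRQ1 at PC=0 (depth now 1) [depth=1]
Event 5 (EXEC): [IRQ1] PC=0: DEC 1 -> ACC=4 [depth=1]
Event 6 (INT 2): INT 2 arrives: push (IRQ1, PC=1), enter IRQ2 at PC=0 (depth now 2) [depth=2]
Event 7 (EXEC): [IRQ2] PC=0: INC 4 -> ACC=8 [depth=2]
Event 8 (EXEC): [IRQ2] PC=1: INC 4 -> ACC=12 [depth=2]
Event 9 (EXEC): [IRQ2] PC=2: IRET -> resume IRQ1 at PC=1 (depth now 1) [depth=1]
Event 10 (INT 1): INT 1 arrives: push (IRQ1, PC=1), enter IRQ1 at PC=0 (depth now 2) [depth=2]
Event 11 (EXEC): [IRQ1] PC=0: DEC 1 -> ACC=11 [depth=2]
Event 12 (EXEC): [IRQ1] PC=1: DEC 2 -> ACC=9 [depth=2]
Event 13 (EXEC): [IRQ1] PC=2: DEC 4 -> ACC=5 [depth=2]
Event 14 (EXEC): [IRQ1] PC=3: IRET -> resume IRQ1 at PC=1 (depth now 1) [depth=1]
Event 15 (EXEC): [IRQ1] PC=1: DEC 2 -> ACC=3 [depth=1]
Event 16 (EXEC): [IRQ1] PC=2: DEC 4 -> ACC=-1 [depth=1]
Event 17 (EXEC): [IRQ1] PC=3: IRET -> resume MAIN at PC=3 (depth now 0) [depth=0]
Event 18 (EXEC): [MAIN] PC=3: INC 3 -> ACC=2 [depth=0]
Event 19 (EXEC): [MAIN] PC=4: NOP [depth=0]
Event 20 (EXEC): [MAIN] PC=5: HALT [depth=0]
Max depth observed: 2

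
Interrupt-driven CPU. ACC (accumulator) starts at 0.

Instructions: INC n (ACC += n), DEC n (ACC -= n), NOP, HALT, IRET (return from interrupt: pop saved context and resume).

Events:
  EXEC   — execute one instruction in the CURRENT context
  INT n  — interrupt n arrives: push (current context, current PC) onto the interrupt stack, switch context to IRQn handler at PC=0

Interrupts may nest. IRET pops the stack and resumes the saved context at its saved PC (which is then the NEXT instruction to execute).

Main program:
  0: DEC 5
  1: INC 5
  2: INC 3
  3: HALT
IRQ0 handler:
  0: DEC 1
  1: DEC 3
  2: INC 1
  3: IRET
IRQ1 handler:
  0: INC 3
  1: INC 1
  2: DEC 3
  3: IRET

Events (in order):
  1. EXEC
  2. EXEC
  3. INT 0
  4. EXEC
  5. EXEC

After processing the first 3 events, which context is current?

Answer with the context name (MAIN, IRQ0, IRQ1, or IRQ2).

Answer: IRQ0

Derivation:
Event 1 (EXEC): [MAIN] PC=0: DEC 5 -> ACC=-5
Event 2 (EXEC): [MAIN] PC=1: INC 5 -> ACC=0
Event 3 (INT 0): INT 0 arrives: push (MAIN, PC=2), enter IRQ0 at PC=0 (depth now 1)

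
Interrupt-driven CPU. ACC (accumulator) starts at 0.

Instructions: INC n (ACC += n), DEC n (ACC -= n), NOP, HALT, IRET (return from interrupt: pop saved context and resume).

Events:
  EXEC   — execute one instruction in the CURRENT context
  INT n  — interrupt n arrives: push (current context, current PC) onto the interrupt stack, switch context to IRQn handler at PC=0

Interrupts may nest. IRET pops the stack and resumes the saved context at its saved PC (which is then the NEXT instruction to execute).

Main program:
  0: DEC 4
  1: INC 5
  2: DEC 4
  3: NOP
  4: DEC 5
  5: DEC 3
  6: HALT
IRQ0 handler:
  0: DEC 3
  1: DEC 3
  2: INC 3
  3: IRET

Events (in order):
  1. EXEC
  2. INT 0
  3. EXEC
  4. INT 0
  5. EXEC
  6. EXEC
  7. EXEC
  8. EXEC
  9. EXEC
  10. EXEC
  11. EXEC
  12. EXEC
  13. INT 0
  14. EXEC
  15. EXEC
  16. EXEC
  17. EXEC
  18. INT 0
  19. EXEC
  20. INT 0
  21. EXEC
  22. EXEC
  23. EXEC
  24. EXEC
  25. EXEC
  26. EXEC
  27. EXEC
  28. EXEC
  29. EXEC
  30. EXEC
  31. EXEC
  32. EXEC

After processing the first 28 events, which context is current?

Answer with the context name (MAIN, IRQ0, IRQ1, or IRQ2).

Event 1 (EXEC): [MAIN] PC=0: DEC 4 -> ACC=-4
Event 2 (INT 0): INT 0 arrives: push (MAIN, PC=1), enter IRQ0 at PC=0 (depth now 1)
Event 3 (EXEC): [IRQ0] PC=0: DEC 3 -> ACC=-7
Event 4 (INT 0): INT 0 arrives: push (IRQ0, PC=1), enter IRQ0 at PC=0 (depth now 2)
Event 5 (EXEC): [IRQ0] PC=0: DEC 3 -> ACC=-10
Event 6 (EXEC): [IRQ0] PC=1: DEC 3 -> ACC=-13
Event 7 (EXEC): [IRQ0] PC=2: INC 3 -> ACC=-10
Event 8 (EXEC): [IRQ0] PC=3: IRET -> resume IRQ0 at PC=1 (depth now 1)
Event 9 (EXEC): [IRQ0] PC=1: DEC 3 -> ACC=-13
Event 10 (EXEC): [IRQ0] PC=2: INC 3 -> ACC=-10
Event 11 (EXEC): [IRQ0] PC=3: IRET -> resume MAIN at PC=1 (depth now 0)
Event 12 (EXEC): [MAIN] PC=1: INC 5 -> ACC=-5
Event 13 (INT 0): INT 0 arrives: push (MAIN, PC=2), enter IRQ0 at PC=0 (depth now 1)
Event 14 (EXEC): [IRQ0] PC=0: DEC 3 -> ACC=-8
Event 15 (EXEC): [IRQ0] PC=1: DEC 3 -> ACC=-11
Event 16 (EXEC): [IRQ0] PC=2: INC 3 -> ACC=-8
Event 17 (EXEC): [IRQ0] PC=3: IRET -> resume MAIN at PC=2 (depth now 0)
Event 18 (INT 0): INT 0 arrives: push (MAIN, PC=2), enter IRQ0 at PC=0 (depth now 1)
Event 19 (EXEC): [IRQ0] PC=0: DEC 3 -> ACC=-11
Event 20 (INT 0): INT 0 arrives: push (IRQ0, PC=1), enter IRQ0 at PC=0 (depth now 2)
Event 21 (EXEC): [IRQ0] PC=0: DEC 3 -> ACC=-14
Event 22 (EXEC): [IRQ0] PC=1: DEC 3 -> ACC=-17
Event 23 (EXEC): [IRQ0] PC=2: INC 3 -> ACC=-14
Event 24 (EXEC): [IRQ0] PC=3: IRET -> resume IRQ0 at PC=1 (depth now 1)
Event 25 (EXEC): [IRQ0] PC=1: DEC 3 -> ACC=-17
Event 26 (EXEC): [IRQ0] PC=2: INC 3 -> ACC=-14
Event 27 (EXEC): [IRQ0] PC=3: IRET -> resume MAIN at PC=2 (depth now 0)
Event 28 (EXEC): [MAIN] PC=2: DEC 4 -> ACC=-18

Answer: MAIN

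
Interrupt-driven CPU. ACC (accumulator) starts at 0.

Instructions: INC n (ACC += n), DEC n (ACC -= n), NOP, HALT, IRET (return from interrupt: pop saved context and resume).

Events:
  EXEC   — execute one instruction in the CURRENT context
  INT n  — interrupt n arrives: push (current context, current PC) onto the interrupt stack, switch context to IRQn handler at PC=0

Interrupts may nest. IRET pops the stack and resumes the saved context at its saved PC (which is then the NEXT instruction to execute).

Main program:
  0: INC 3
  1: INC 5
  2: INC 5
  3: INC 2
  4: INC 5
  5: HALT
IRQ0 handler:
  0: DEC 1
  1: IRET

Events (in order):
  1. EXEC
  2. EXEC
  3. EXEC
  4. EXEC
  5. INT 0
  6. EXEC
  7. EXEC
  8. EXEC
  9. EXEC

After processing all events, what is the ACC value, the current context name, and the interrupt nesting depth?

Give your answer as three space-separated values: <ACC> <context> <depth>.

Event 1 (EXEC): [MAIN] PC=0: INC 3 -> ACC=3
Event 2 (EXEC): [MAIN] PC=1: INC 5 -> ACC=8
Event 3 (EXEC): [MAIN] PC=2: INC 5 -> ACC=13
Event 4 (EXEC): [MAIN] PC=3: INC 2 -> ACC=15
Event 5 (INT 0): INT 0 arrives: push (MAIN, PC=4), enter IRQ0 at PC=0 (depth now 1)
Event 6 (EXEC): [IRQ0] PC=0: DEC 1 -> ACC=14
Event 7 (EXEC): [IRQ0] PC=1: IRET -> resume MAIN at PC=4 (depth now 0)
Event 8 (EXEC): [MAIN] PC=4: INC 5 -> ACC=19
Event 9 (EXEC): [MAIN] PC=5: HALT

Answer: 19 MAIN 0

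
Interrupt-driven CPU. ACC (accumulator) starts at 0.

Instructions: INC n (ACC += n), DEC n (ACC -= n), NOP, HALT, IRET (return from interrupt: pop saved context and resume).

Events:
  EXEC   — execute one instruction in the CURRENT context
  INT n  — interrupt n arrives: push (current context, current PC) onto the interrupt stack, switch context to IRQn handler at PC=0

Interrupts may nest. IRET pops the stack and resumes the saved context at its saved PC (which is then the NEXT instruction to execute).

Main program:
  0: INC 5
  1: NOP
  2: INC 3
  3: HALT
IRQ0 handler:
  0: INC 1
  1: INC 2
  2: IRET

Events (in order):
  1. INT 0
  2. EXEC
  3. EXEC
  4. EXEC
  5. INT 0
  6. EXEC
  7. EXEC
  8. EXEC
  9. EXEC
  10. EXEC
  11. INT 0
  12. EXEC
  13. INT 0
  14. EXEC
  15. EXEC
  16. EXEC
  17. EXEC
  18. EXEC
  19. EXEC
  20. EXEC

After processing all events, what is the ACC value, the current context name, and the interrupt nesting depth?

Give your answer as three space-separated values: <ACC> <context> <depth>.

Answer: 20 MAIN 0

Derivation:
Event 1 (INT 0): INT 0 arrives: push (MAIN, PC=0), enter IRQ0 at PC=0 (depth now 1)
Event 2 (EXEC): [IRQ0] PC=0: INC 1 -> ACC=1
Event 3 (EXEC): [IRQ0] PC=1: INC 2 -> ACC=3
Event 4 (EXEC): [IRQ0] PC=2: IRET -> resume MAIN at PC=0 (depth now 0)
Event 5 (INT 0): INT 0 arrives: push (MAIN, PC=0), enter IRQ0 at PC=0 (depth now 1)
Event 6 (EXEC): [IRQ0] PC=0: INC 1 -> ACC=4
Event 7 (EXEC): [IRQ0] PC=1: INC 2 -> ACC=6
Event 8 (EXEC): [IRQ0] PC=2: IRET -> resume MAIN at PC=0 (depth now 0)
Event 9 (EXEC): [MAIN] PC=0: INC 5 -> ACC=11
Event 10 (EXEC): [MAIN] PC=1: NOP
Event 11 (INT 0): INT 0 arrives: push (MAIN, PC=2), enter IRQ0 at PC=0 (depth now 1)
Event 12 (EXEC): [IRQ0] PC=0: INC 1 -> ACC=12
Event 13 (INT 0): INT 0 arrives: push (IRQ0, PC=1), enter IRQ0 at PC=0 (depth now 2)
Event 14 (EXEC): [IRQ0] PC=0: INC 1 -> ACC=13
Event 15 (EXEC): [IRQ0] PC=1: INC 2 -> ACC=15
Event 16 (EXEC): [IRQ0] PC=2: IRET -> resume IRQ0 at PC=1 (depth now 1)
Event 17 (EXEC): [IRQ0] PC=1: INC 2 -> ACC=17
Event 18 (EXEC): [IRQ0] PC=2: IRET -> resume MAIN at PC=2 (depth now 0)
Event 19 (EXEC): [MAIN] PC=2: INC 3 -> ACC=20
Event 20 (EXEC): [MAIN] PC=3: HALT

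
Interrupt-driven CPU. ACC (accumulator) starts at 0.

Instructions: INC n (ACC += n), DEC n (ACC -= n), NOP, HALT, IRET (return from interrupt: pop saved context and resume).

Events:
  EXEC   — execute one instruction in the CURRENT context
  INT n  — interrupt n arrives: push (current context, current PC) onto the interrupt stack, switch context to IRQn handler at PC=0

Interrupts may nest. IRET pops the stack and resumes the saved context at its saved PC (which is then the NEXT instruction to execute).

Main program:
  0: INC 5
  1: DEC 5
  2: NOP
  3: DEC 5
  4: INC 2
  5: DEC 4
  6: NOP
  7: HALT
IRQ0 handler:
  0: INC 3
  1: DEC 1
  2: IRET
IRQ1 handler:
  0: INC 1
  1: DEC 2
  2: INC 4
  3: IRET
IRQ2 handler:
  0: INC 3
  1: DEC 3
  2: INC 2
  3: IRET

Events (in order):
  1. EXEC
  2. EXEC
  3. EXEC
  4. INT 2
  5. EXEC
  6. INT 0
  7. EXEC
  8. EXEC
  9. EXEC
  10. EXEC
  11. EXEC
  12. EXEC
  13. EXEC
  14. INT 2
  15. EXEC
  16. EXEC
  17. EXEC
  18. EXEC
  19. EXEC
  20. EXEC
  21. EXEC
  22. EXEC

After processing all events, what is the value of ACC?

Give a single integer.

Answer: -1

Derivation:
Event 1 (EXEC): [MAIN] PC=0: INC 5 -> ACC=5
Event 2 (EXEC): [MAIN] PC=1: DEC 5 -> ACC=0
Event 3 (EXEC): [MAIN] PC=2: NOP
Event 4 (INT 2): INT 2 arrives: push (MAIN, PC=3), enter IRQ2 at PC=0 (depth now 1)
Event 5 (EXEC): [IRQ2] PC=0: INC 3 -> ACC=3
Event 6 (INT 0): INT 0 arrives: push (IRQ2, PC=1), enter IRQ0 at PC=0 (depth now 2)
Event 7 (EXEC): [IRQ0] PC=0: INC 3 -> ACC=6
Event 8 (EXEC): [IRQ0] PC=1: DEC 1 -> ACC=5
Event 9 (EXEC): [IRQ0] PC=2: IRET -> resume IRQ2 at PC=1 (depth now 1)
Event 10 (EXEC): [IRQ2] PC=1: DEC 3 -> ACC=2
Event 11 (EXEC): [IRQ2] PC=2: INC 2 -> ACC=4
Event 12 (EXEC): [IRQ2] PC=3: IRET -> resume MAIN at PC=3 (depth now 0)
Event 13 (EXEC): [MAIN] PC=3: DEC 5 -> ACC=-1
Event 14 (INT 2): INT 2 arrives: push (MAIN, PC=4), enter IRQ2 at PC=0 (depth now 1)
Event 15 (EXEC): [IRQ2] PC=0: INC 3 -> ACC=2
Event 16 (EXEC): [IRQ2] PC=1: DEC 3 -> ACC=-1
Event 17 (EXEC): [IRQ2] PC=2: INC 2 -> ACC=1
Event 18 (EXEC): [IRQ2] PC=3: IRET -> resume MAIN at PC=4 (depth now 0)
Event 19 (EXEC): [MAIN] PC=4: INC 2 -> ACC=3
Event 20 (EXEC): [MAIN] PC=5: DEC 4 -> ACC=-1
Event 21 (EXEC): [MAIN] PC=6: NOP
Event 22 (EXEC): [MAIN] PC=7: HALT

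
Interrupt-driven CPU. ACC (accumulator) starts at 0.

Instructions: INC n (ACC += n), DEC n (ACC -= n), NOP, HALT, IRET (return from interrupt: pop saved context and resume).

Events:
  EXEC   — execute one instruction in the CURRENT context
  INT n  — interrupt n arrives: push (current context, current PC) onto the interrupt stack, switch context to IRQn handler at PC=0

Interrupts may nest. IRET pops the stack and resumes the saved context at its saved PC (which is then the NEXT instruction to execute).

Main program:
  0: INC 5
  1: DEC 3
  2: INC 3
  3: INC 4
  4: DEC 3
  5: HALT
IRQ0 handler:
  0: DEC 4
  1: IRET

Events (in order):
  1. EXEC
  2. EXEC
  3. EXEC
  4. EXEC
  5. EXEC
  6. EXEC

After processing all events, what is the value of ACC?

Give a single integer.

Answer: 6

Derivation:
Event 1 (EXEC): [MAIN] PC=0: INC 5 -> ACC=5
Event 2 (EXEC): [MAIN] PC=1: DEC 3 -> ACC=2
Event 3 (EXEC): [MAIN] PC=2: INC 3 -> ACC=5
Event 4 (EXEC): [MAIN] PC=3: INC 4 -> ACC=9
Event 5 (EXEC): [MAIN] PC=4: DEC 3 -> ACC=6
Event 6 (EXEC): [MAIN] PC=5: HALT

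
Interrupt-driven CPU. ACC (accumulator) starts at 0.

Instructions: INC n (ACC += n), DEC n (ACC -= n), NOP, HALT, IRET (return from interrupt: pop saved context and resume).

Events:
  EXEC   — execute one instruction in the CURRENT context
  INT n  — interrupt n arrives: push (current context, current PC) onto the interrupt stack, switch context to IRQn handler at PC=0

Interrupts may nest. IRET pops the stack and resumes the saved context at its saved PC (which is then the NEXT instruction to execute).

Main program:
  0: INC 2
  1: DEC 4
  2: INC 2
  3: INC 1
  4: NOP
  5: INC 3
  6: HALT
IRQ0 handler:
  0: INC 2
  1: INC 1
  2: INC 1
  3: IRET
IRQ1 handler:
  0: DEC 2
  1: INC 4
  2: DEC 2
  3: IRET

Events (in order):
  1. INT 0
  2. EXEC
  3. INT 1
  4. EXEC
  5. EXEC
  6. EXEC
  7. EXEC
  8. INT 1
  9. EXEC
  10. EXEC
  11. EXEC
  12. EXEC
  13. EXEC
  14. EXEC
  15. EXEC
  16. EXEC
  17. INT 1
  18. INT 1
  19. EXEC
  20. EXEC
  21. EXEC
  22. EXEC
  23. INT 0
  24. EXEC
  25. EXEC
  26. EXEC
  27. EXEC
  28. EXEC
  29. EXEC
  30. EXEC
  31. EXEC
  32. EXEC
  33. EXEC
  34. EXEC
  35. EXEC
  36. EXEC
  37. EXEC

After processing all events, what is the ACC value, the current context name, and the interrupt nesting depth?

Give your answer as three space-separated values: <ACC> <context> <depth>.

Answer: 12 MAIN 0

Derivation:
Event 1 (INT 0): INT 0 arrives: push (MAIN, PC=0), enter IRQ0 at PC=0 (depth now 1)
Event 2 (EXEC): [IRQ0] PC=0: INC 2 -> ACC=2
Event 3 (INT 1): INT 1 arrives: push (IRQ0, PC=1), enter IRQ1 at PC=0 (depth now 2)
Event 4 (EXEC): [IRQ1] PC=0: DEC 2 -> ACC=0
Event 5 (EXEC): [IRQ1] PC=1: INC 4 -> ACC=4
Event 6 (EXEC): [IRQ1] PC=2: DEC 2 -> ACC=2
Event 7 (EXEC): [IRQ1] PC=3: IRET -> resume IRQ0 at PC=1 (depth now 1)
Event 8 (INT 1): INT 1 arrives: push (IRQ0, PC=1), enter IRQ1 at PC=0 (depth now 2)
Event 9 (EXEC): [IRQ1] PC=0: DEC 2 -> ACC=0
Event 10 (EXEC): [IRQ1] PC=1: INC 4 -> ACC=4
Event 11 (EXEC): [IRQ1] PC=2: DEC 2 -> ACC=2
Event 12 (EXEC): [IRQ1] PC=3: IRET -> resume IRQ0 at PC=1 (depth now 1)
Event 13 (EXEC): [IRQ0] PC=1: INC 1 -> ACC=3
Event 14 (EXEC): [IRQ0] PC=2: INC 1 -> ACC=4
Event 15 (EXEC): [IRQ0] PC=3: IRET -> resume MAIN at PC=0 (depth now 0)
Event 16 (EXEC): [MAIN] PC=0: INC 2 -> ACC=6
Event 17 (INT 1): INT 1 arrives: push (MAIN, PC=1), enter IRQ1 at PC=0 (depth now 1)
Event 18 (INT 1): INT 1 arrives: push (IRQ1, PC=0), enter IRQ1 at PC=0 (depth now 2)
Event 19 (EXEC): [IRQ1] PC=0: DEC 2 -> ACC=4
Event 20 (EXEC): [IRQ1] PC=1: INC 4 -> ACC=8
Event 21 (EXEC): [IRQ1] PC=2: DEC 2 -> ACC=6
Event 22 (EXEC): [IRQ1] PC=3: IRET -> resume IRQ1 at PC=0 (depth now 1)
Event 23 (INT 0): INT 0 arrives: push (IRQ1, PC=0), enter IRQ0 at PC=0 (depth now 2)
Event 24 (EXEC): [IRQ0] PC=0: INC 2 -> ACC=8
Event 25 (EXEC): [IRQ0] PC=1: INC 1 -> ACC=9
Event 26 (EXEC): [IRQ0] PC=2: INC 1 -> ACC=10
Event 27 (EXEC): [IRQ0] PC=3: IRET -> resume IRQ1 at PC=0 (depth now 1)
Event 28 (EXEC): [IRQ1] PC=0: DEC 2 -> ACC=8
Event 29 (EXEC): [IRQ1] PC=1: INC 4 -> ACC=12
Event 30 (EXEC): [IRQ1] PC=2: DEC 2 -> ACC=10
Event 31 (EXEC): [IRQ1] PC=3: IRET -> resume MAIN at PC=1 (depth now 0)
Event 32 (EXEC): [MAIN] PC=1: DEC 4 -> ACC=6
Event 33 (EXEC): [MAIN] PC=2: INC 2 -> ACC=8
Event 34 (EXEC): [MAIN] PC=3: INC 1 -> ACC=9
Event 35 (EXEC): [MAIN] PC=4: NOP
Event 36 (EXEC): [MAIN] PC=5: INC 3 -> ACC=12
Event 37 (EXEC): [MAIN] PC=6: HALT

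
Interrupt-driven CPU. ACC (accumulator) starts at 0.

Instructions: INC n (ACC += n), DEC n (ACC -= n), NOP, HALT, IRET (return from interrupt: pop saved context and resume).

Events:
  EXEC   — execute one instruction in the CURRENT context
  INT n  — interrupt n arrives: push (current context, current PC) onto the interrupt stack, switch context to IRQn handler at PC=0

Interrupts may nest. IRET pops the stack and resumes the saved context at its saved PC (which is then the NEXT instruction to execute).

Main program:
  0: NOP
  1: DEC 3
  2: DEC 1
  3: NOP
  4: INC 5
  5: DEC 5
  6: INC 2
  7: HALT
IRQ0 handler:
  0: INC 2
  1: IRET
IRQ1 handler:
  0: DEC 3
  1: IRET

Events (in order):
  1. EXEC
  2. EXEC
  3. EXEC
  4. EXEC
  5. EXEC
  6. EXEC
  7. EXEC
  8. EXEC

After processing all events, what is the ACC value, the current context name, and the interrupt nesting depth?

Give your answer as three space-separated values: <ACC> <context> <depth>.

Answer: -2 MAIN 0

Derivation:
Event 1 (EXEC): [MAIN] PC=0: NOP
Event 2 (EXEC): [MAIN] PC=1: DEC 3 -> ACC=-3
Event 3 (EXEC): [MAIN] PC=2: DEC 1 -> ACC=-4
Event 4 (EXEC): [MAIN] PC=3: NOP
Event 5 (EXEC): [MAIN] PC=4: INC 5 -> ACC=1
Event 6 (EXEC): [MAIN] PC=5: DEC 5 -> ACC=-4
Event 7 (EXEC): [MAIN] PC=6: INC 2 -> ACC=-2
Event 8 (EXEC): [MAIN] PC=7: HALT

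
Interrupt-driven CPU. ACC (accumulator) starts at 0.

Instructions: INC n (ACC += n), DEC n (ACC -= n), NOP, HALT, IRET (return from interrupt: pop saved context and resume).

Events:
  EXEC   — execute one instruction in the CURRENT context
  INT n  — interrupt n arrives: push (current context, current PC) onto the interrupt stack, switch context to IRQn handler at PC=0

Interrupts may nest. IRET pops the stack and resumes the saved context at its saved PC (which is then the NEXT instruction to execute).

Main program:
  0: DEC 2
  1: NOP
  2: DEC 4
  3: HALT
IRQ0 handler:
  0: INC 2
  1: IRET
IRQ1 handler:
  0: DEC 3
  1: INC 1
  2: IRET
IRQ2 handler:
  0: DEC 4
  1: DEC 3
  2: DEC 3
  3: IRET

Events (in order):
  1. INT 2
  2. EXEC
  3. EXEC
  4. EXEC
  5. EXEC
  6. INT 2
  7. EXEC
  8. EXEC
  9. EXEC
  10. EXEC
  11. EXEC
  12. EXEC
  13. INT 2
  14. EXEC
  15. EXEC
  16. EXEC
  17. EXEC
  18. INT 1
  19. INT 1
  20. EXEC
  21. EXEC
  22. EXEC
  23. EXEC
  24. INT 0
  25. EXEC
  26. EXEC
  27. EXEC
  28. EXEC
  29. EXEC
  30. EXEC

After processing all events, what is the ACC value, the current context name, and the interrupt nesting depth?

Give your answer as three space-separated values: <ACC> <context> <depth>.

Answer: -38 MAIN 0

Derivation:
Event 1 (INT 2): INT 2 arrives: push (MAIN, PC=0), enter IRQ2 at PC=0 (depth now 1)
Event 2 (EXEC): [IRQ2] PC=0: DEC 4 -> ACC=-4
Event 3 (EXEC): [IRQ2] PC=1: DEC 3 -> ACC=-7
Event 4 (EXEC): [IRQ2] PC=2: DEC 3 -> ACC=-10
Event 5 (EXEC): [IRQ2] PC=3: IRET -> resume MAIN at PC=0 (depth now 0)
Event 6 (INT 2): INT 2 arrives: push (MAIN, PC=0), enter IRQ2 at PC=0 (depth now 1)
Event 7 (EXEC): [IRQ2] PC=0: DEC 4 -> ACC=-14
Event 8 (EXEC): [IRQ2] PC=1: DEC 3 -> ACC=-17
Event 9 (EXEC): [IRQ2] PC=2: DEC 3 -> ACC=-20
Event 10 (EXEC): [IRQ2] PC=3: IRET -> resume MAIN at PC=0 (depth now 0)
Event 11 (EXEC): [MAIN] PC=0: DEC 2 -> ACC=-22
Event 12 (EXEC): [MAIN] PC=1: NOP
Event 13 (INT 2): INT 2 arrives: push (MAIN, PC=2), enter IRQ2 at PC=0 (depth now 1)
Event 14 (EXEC): [IRQ2] PC=0: DEC 4 -> ACC=-26
Event 15 (EXEC): [IRQ2] PC=1: DEC 3 -> ACC=-29
Event 16 (EXEC): [IRQ2] PC=2: DEC 3 -> ACC=-32
Event 17 (EXEC): [IRQ2] PC=3: IRET -> resume MAIN at PC=2 (depth now 0)
Event 18 (INT 1): INT 1 arrives: push (MAIN, PC=2), enter IRQ1 at PC=0 (depth now 1)
Event 19 (INT 1): INT 1 arrives: push (IRQ1, PC=0), enter IRQ1 at PC=0 (depth now 2)
Event 20 (EXEC): [IRQ1] PC=0: DEC 3 -> ACC=-35
Event 21 (EXEC): [IRQ1] PC=1: INC 1 -> ACC=-34
Event 22 (EXEC): [IRQ1] PC=2: IRET -> resume IRQ1 at PC=0 (depth now 1)
Event 23 (EXEC): [IRQ1] PC=0: DEC 3 -> ACC=-37
Event 24 (INT 0): INT 0 arrives: push (IRQ1, PC=1), enter IRQ0 at PC=0 (depth now 2)
Event 25 (EXEC): [IRQ0] PC=0: INC 2 -> ACC=-35
Event 26 (EXEC): [IRQ0] PC=1: IRET -> resume IRQ1 at PC=1 (depth now 1)
Event 27 (EXEC): [IRQ1] PC=1: INC 1 -> ACC=-34
Event 28 (EXEC): [IRQ1] PC=2: IRET -> resume MAIN at PC=2 (depth now 0)
Event 29 (EXEC): [MAIN] PC=2: DEC 4 -> ACC=-38
Event 30 (EXEC): [MAIN] PC=3: HALT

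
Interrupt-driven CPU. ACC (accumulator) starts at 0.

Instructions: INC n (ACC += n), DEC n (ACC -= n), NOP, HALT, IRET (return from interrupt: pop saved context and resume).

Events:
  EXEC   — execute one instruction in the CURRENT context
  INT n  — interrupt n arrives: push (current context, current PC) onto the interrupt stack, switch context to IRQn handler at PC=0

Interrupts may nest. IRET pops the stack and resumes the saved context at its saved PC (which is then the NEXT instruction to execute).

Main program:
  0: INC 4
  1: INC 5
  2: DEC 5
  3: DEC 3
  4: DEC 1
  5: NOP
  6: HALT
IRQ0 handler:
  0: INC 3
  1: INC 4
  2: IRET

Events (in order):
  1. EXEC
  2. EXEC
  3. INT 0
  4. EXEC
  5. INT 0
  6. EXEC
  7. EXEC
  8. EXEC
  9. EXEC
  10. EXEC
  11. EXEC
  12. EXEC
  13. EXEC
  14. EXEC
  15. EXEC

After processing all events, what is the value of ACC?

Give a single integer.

Answer: 14

Derivation:
Event 1 (EXEC): [MAIN] PC=0: INC 4 -> ACC=4
Event 2 (EXEC): [MAIN] PC=1: INC 5 -> ACC=9
Event 3 (INT 0): INT 0 arrives: push (MAIN, PC=2), enter IRQ0 at PC=0 (depth now 1)
Event 4 (EXEC): [IRQ0] PC=0: INC 3 -> ACC=12
Event 5 (INT 0): INT 0 arrives: push (IRQ0, PC=1), enter IRQ0 at PC=0 (depth now 2)
Event 6 (EXEC): [IRQ0] PC=0: INC 3 -> ACC=15
Event 7 (EXEC): [IRQ0] PC=1: INC 4 -> ACC=19
Event 8 (EXEC): [IRQ0] PC=2: IRET -> resume IRQ0 at PC=1 (depth now 1)
Event 9 (EXEC): [IRQ0] PC=1: INC 4 -> ACC=23
Event 10 (EXEC): [IRQ0] PC=2: IRET -> resume MAIN at PC=2 (depth now 0)
Event 11 (EXEC): [MAIN] PC=2: DEC 5 -> ACC=18
Event 12 (EXEC): [MAIN] PC=3: DEC 3 -> ACC=15
Event 13 (EXEC): [MAIN] PC=4: DEC 1 -> ACC=14
Event 14 (EXEC): [MAIN] PC=5: NOP
Event 15 (EXEC): [MAIN] PC=6: HALT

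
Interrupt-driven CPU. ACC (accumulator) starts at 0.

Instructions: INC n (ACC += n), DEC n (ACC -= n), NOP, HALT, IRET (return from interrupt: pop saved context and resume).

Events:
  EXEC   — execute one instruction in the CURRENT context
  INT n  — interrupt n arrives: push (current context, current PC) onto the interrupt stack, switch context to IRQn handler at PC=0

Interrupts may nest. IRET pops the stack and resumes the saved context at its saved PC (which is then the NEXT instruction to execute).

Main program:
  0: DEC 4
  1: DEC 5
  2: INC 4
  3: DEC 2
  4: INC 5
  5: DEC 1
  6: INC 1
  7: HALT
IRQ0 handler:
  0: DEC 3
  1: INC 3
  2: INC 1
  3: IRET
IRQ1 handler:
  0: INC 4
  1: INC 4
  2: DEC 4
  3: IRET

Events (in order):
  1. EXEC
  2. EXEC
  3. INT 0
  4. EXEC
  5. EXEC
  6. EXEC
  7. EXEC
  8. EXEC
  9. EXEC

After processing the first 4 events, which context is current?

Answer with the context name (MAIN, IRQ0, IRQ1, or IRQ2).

Answer: IRQ0

Derivation:
Event 1 (EXEC): [MAIN] PC=0: DEC 4 -> ACC=-4
Event 2 (EXEC): [MAIN] PC=1: DEC 5 -> ACC=-9
Event 3 (INT 0): INT 0 arrives: push (MAIN, PC=2), enter IRQ0 at PC=0 (depth now 1)
Event 4 (EXEC): [IRQ0] PC=0: DEC 3 -> ACC=-12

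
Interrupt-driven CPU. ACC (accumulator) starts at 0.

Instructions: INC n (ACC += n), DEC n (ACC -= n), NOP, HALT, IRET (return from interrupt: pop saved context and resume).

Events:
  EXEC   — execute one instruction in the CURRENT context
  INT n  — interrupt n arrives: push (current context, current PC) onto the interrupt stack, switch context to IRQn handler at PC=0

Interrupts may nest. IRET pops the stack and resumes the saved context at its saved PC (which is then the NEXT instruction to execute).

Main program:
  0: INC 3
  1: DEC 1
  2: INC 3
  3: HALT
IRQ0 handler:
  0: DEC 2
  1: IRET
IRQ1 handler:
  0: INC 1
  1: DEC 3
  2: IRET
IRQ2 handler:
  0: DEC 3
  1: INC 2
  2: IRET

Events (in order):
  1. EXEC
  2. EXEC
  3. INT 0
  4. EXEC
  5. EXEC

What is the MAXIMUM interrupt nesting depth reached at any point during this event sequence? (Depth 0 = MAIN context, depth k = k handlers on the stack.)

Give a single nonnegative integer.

Event 1 (EXEC): [MAIN] PC=0: INC 3 -> ACC=3 [depth=0]
Event 2 (EXEC): [MAIN] PC=1: DEC 1 -> ACC=2 [depth=0]
Event 3 (INT 0): INT 0 arrives: push (MAIN, PC=2), enter IRQ0 at PC=0 (depth now 1) [depth=1]
Event 4 (EXEC): [IRQ0] PC=0: DEC 2 -> ACC=0 [depth=1]
Event 5 (EXEC): [IRQ0] PC=1: IRET -> resume MAIN at PC=2 (depth now 0) [depth=0]
Max depth observed: 1

Answer: 1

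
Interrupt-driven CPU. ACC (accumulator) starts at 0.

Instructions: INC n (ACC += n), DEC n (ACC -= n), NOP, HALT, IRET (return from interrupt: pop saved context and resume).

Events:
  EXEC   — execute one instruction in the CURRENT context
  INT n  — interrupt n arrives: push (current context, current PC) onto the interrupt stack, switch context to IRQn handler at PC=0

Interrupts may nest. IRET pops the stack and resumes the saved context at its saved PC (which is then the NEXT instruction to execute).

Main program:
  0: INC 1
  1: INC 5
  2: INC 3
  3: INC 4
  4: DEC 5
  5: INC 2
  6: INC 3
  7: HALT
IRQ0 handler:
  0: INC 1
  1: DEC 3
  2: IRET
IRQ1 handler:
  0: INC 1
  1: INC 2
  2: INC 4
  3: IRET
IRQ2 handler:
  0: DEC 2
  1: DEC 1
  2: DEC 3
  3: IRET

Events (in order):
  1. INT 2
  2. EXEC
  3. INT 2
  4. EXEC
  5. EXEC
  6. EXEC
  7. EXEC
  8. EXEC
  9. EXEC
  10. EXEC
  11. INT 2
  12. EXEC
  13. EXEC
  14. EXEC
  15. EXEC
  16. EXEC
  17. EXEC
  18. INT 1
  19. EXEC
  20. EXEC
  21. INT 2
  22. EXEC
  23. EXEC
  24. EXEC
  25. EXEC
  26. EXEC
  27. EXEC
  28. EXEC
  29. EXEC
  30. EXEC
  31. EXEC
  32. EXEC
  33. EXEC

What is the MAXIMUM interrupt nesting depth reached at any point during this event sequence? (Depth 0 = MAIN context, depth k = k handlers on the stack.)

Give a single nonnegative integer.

Answer: 2

Derivation:
Event 1 (INT 2): INT 2 arrives: push (MAIN, PC=0), enter IRQ2 at PC=0 (depth now 1) [depth=1]
Event 2 (EXEC): [IRQ2] PC=0: DEC 2 -> ACC=-2 [depth=1]
Event 3 (INT 2): INT 2 arrives: push (IRQ2, PC=1), enter IRQ2 at PC=0 (depth now 2) [depth=2]
Event 4 (EXEC): [IRQ2] PC=0: DEC 2 -> ACC=-4 [depth=2]
Event 5 (EXEC): [IRQ2] PC=1: DEC 1 -> ACC=-5 [depth=2]
Event 6 (EXEC): [IRQ2] PC=2: DEC 3 -> ACC=-8 [depth=2]
Event 7 (EXEC): [IRQ2] PC=3: IRET -> resume IRQ2 at PC=1 (depth now 1) [depth=1]
Event 8 (EXEC): [IRQ2] PC=1: DEC 1 -> ACC=-9 [depth=1]
Event 9 (EXEC): [IRQ2] PC=2: DEC 3 -> ACC=-12 [depth=1]
Event 10 (EXEC): [IRQ2] PC=3: IRET -> resume MAIN at PC=0 (depth now 0) [depth=0]
Event 11 (INT 2): INT 2 arrives: push (MAIN, PC=0), enter IRQ2 at PC=0 (depth now 1) [depth=1]
Event 12 (EXEC): [IRQ2] PC=0: DEC 2 -> ACC=-14 [depth=1]
Event 13 (EXEC): [IRQ2] PC=1: DEC 1 -> ACC=-15 [depth=1]
Event 14 (EXEC): [IRQ2] PC=2: DEC 3 -> ACC=-18 [depth=1]
Event 15 (EXEC): [IRQ2] PC=3: IRET -> resume MAIN at PC=0 (depth now 0) [depth=0]
Event 16 (EXEC): [MAIN] PC=0: INC 1 -> ACC=-17 [depth=0]
Event 17 (EXEC): [MAIN] PC=1: INC 5 -> ACC=-12 [depth=0]
Event 18 (INT 1): INT 1 arrives: push (MAIN, PC=2), enter IRQ1 at PC=0 (depth now 1) [depth=1]
Event 19 (EXEC): [IRQ1] PC=0: INC 1 -> ACC=-11 [depth=1]
Event 20 (EXEC): [IRQ1] PC=1: INC 2 -> ACC=-9 [depth=1]
Event 21 (INT 2): INT 2 arrives: push (IRQ1, PC=2), enter IRQ2 at PC=0 (depth now 2) [depth=2]
Event 22 (EXEC): [IRQ2] PC=0: DEC 2 -> ACC=-11 [depth=2]
Event 23 (EXEC): [IRQ2] PC=1: DEC 1 -> ACC=-12 [depth=2]
Event 24 (EXEC): [IRQ2] PC=2: DEC 3 -> ACC=-15 [depth=2]
Event 25 (EXEC): [IRQ2] PC=3: IRET -> resume IRQ1 at PC=2 (depth now 1) [depth=1]
Event 26 (EXEC): [IRQ1] PC=2: INC 4 -> ACC=-11 [depth=1]
Event 27 (EXEC): [IRQ1] PC=3: IRET -> resume MAIN at PC=2 (depth now 0) [depth=0]
Event 28 (EXEC): [MAIN] PC=2: INC 3 -> ACC=-8 [depth=0]
Event 29 (EXEC): [MAIN] PC=3: INC 4 -> ACC=-4 [depth=0]
Event 30 (EXEC): [MAIN] PC=4: DEC 5 -> ACC=-9 [depth=0]
Event 31 (EXEC): [MAIN] PC=5: INC 2 -> ACC=-7 [depth=0]
Event 32 (EXEC): [MAIN] PC=6: INC 3 -> ACC=-4 [depth=0]
Event 33 (EXEC): [MAIN] PC=7: HALT [depth=0]
Max depth observed: 2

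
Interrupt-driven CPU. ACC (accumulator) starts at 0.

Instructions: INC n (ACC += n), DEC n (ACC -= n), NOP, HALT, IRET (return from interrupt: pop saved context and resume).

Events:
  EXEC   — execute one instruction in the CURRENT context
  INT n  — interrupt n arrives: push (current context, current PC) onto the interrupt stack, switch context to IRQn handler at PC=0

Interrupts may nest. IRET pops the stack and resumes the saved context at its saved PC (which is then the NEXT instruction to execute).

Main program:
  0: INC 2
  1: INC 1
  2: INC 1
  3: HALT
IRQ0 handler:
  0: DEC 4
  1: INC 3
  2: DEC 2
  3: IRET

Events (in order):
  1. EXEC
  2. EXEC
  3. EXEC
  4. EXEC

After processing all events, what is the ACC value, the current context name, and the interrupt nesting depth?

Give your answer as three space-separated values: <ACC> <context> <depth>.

Event 1 (EXEC): [MAIN] PC=0: INC 2 -> ACC=2
Event 2 (EXEC): [MAIN] PC=1: INC 1 -> ACC=3
Event 3 (EXEC): [MAIN] PC=2: INC 1 -> ACC=4
Event 4 (EXEC): [MAIN] PC=3: HALT

Answer: 4 MAIN 0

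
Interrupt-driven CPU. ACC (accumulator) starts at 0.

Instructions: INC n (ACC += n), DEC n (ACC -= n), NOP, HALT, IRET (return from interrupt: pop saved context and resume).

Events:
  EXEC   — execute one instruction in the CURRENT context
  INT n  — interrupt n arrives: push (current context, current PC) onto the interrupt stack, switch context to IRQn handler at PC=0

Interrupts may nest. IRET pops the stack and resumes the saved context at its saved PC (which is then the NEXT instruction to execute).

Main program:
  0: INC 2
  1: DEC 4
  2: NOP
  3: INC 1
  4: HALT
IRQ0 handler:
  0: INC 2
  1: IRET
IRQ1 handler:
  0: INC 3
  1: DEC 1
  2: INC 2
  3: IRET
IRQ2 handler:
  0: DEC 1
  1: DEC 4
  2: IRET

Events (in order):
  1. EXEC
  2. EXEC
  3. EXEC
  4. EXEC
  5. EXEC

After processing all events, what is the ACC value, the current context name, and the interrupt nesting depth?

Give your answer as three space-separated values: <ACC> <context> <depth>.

Event 1 (EXEC): [MAIN] PC=0: INC 2 -> ACC=2
Event 2 (EXEC): [MAIN] PC=1: DEC 4 -> ACC=-2
Event 3 (EXEC): [MAIN] PC=2: NOP
Event 4 (EXEC): [MAIN] PC=3: INC 1 -> ACC=-1
Event 5 (EXEC): [MAIN] PC=4: HALT

Answer: -1 MAIN 0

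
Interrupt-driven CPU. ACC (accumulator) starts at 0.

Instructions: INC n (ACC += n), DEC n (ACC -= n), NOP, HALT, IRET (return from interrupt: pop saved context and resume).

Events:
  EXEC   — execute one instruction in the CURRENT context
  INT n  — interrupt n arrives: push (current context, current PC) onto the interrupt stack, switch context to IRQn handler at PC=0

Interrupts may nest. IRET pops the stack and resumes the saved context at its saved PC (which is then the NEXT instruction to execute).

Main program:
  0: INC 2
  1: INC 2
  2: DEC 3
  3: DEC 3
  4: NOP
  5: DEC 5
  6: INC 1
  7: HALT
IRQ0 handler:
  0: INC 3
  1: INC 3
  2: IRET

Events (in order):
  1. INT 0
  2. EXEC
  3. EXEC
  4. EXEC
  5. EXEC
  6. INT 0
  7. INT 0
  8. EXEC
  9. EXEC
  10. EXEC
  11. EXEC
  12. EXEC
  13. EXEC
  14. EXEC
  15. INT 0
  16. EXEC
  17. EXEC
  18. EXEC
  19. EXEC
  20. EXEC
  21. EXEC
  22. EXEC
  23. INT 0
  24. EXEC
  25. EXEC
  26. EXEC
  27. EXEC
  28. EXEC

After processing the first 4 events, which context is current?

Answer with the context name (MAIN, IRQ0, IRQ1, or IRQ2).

Answer: MAIN

Derivation:
Event 1 (INT 0): INT 0 arrives: push (MAIN, PC=0), enter IRQ0 at PC=0 (depth now 1)
Event 2 (EXEC): [IRQ0] PC=0: INC 3 -> ACC=3
Event 3 (EXEC): [IRQ0] PC=1: INC 3 -> ACC=6
Event 4 (EXEC): [IRQ0] PC=2: IRET -> resume MAIN at PC=0 (depth now 0)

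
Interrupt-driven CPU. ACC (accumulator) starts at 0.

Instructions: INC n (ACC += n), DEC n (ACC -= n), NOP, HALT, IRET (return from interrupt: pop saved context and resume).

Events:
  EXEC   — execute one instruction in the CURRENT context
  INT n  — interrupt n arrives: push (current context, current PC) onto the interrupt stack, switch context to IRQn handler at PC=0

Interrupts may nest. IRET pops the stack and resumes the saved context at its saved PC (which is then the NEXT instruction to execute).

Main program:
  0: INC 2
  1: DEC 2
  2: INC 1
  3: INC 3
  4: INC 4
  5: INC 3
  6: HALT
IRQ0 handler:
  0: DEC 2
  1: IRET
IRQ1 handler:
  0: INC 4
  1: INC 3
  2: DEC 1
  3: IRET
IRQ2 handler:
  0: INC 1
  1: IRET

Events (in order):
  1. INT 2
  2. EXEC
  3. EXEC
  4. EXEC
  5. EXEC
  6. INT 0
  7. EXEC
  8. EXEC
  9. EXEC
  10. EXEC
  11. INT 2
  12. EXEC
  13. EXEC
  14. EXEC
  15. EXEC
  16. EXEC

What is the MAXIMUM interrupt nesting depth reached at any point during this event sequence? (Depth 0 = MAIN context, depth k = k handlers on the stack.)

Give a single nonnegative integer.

Event 1 (INT 2): INT 2 arrives: push (MAIN, PC=0), enter IRQ2 at PC=0 (depth now 1) [depth=1]
Event 2 (EXEC): [IRQ2] PC=0: INC 1 -> ACC=1 [depth=1]
Event 3 (EXEC): [IRQ2] PC=1: IRET -> resume MAIN at PC=0 (depth now 0) [depth=0]
Event 4 (EXEC): [MAIN] PC=0: INC 2 -> ACC=3 [depth=0]
Event 5 (EXEC): [MAIN] PC=1: DEC 2 -> ACC=1 [depth=0]
Event 6 (INT 0): INT 0 arrives: push (MAIN, PC=2), enter IRQ0 at PC=0 (depth now 1) [depth=1]
Event 7 (EXEC): [IRQ0] PC=0: DEC 2 -> ACC=-1 [depth=1]
Event 8 (EXEC): [IRQ0] PC=1: IRET -> resume MAIN at PC=2 (depth now 0) [depth=0]
Event 9 (EXEC): [MAIN] PC=2: INC 1 -> ACC=0 [depth=0]
Event 10 (EXEC): [MAIN] PC=3: INC 3 -> ACC=3 [depth=0]
Event 11 (INT 2): INT 2 arrives: push (MAIN, PC=4), enter IRQ2 at PC=0 (depth now 1) [depth=1]
Event 12 (EXEC): [IRQ2] PC=0: INC 1 -> ACC=4 [depth=1]
Event 13 (EXEC): [IRQ2] PC=1: IRET -> resume MAIN at PC=4 (depth now 0) [depth=0]
Event 14 (EXEC): [MAIN] PC=4: INC 4 -> ACC=8 [depth=0]
Event 15 (EXEC): [MAIN] PC=5: INC 3 -> ACC=11 [depth=0]
Event 16 (EXEC): [MAIN] PC=6: HALT [depth=0]
Max depth observed: 1

Answer: 1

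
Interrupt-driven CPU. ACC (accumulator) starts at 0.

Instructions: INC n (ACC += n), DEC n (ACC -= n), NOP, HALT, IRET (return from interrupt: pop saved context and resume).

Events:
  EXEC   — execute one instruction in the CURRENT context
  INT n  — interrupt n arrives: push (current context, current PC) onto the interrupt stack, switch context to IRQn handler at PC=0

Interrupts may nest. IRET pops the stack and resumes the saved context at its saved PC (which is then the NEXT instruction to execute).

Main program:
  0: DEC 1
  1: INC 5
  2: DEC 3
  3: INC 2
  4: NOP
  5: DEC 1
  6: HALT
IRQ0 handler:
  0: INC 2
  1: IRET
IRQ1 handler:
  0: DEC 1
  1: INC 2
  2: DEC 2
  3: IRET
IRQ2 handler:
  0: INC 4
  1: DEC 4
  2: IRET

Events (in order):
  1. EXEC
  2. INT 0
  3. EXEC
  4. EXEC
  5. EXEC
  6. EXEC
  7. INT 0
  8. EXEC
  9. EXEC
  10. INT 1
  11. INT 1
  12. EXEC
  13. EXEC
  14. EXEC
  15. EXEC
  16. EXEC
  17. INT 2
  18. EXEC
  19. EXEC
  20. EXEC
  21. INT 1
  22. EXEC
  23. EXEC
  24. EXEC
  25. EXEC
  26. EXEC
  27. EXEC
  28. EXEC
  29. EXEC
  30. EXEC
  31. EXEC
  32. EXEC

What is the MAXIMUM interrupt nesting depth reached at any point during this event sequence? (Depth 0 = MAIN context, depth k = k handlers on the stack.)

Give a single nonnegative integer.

Answer: 2

Derivation:
Event 1 (EXEC): [MAIN] PC=0: DEC 1 -> ACC=-1 [depth=0]
Event 2 (INT 0): INT 0 arrives: push (MAIN, PC=1), enter IRQ0 at PC=0 (depth now 1) [depth=1]
Event 3 (EXEC): [IRQ0] PC=0: INC 2 -> ACC=1 [depth=1]
Event 4 (EXEC): [IRQ0] PC=1: IRET -> resume MAIN at PC=1 (depth now 0) [depth=0]
Event 5 (EXEC): [MAIN] PC=1: INC 5 -> ACC=6 [depth=0]
Event 6 (EXEC): [MAIN] PC=2: DEC 3 -> ACC=3 [depth=0]
Event 7 (INT 0): INT 0 arrives: push (MAIN, PC=3), enter IRQ0 at PC=0 (depth now 1) [depth=1]
Event 8 (EXEC): [IRQ0] PC=0: INC 2 -> ACC=5 [depth=1]
Event 9 (EXEC): [IRQ0] PC=1: IRET -> resume MAIN at PC=3 (depth now 0) [depth=0]
Event 10 (INT 1): INT 1 arrives: push (MAIN, PC=3), enter IRQ1 at PC=0 (depth now 1) [depth=1]
Event 11 (INT 1): INT 1 arrives: push (IRQ1, PC=0), enter IRQ1 at PC=0 (depth now 2) [depth=2]
Event 12 (EXEC): [IRQ1] PC=0: DEC 1 -> ACC=4 [depth=2]
Event 13 (EXEC): [IRQ1] PC=1: INC 2 -> ACC=6 [depth=2]
Event 14 (EXEC): [IRQ1] PC=2: DEC 2 -> ACC=4 [depth=2]
Event 15 (EXEC): [IRQ1] PC=3: IRET -> resume IRQ1 at PC=0 (depth now 1) [depth=1]
Event 16 (EXEC): [IRQ1] PC=0: DEC 1 -> ACC=3 [depth=1]
Event 17 (INT 2): INT 2 arrives: push (IRQ1, PC=1), enter IRQ2 at PC=0 (depth now 2) [depth=2]
Event 18 (EXEC): [IRQ2] PC=0: INC 4 -> ACC=7 [depth=2]
Event 19 (EXEC): [IRQ2] PC=1: DEC 4 -> ACC=3 [depth=2]
Event 20 (EXEC): [IRQ2] PC=2: IRET -> resume IRQ1 at PC=1 (depth now 1) [depth=1]
Event 21 (INT 1): INT 1 arrives: push (IRQ1, PC=1), enter IRQ1 at PC=0 (depth now 2) [depth=2]
Event 22 (EXEC): [IRQ1] PC=0: DEC 1 -> ACC=2 [depth=2]
Event 23 (EXEC): [IRQ1] PC=1: INC 2 -> ACC=4 [depth=2]
Event 24 (EXEC): [IRQ1] PC=2: DEC 2 -> ACC=2 [depth=2]
Event 25 (EXEC): [IRQ1] PC=3: IRET -> resume IRQ1 at PC=1 (depth now 1) [depth=1]
Event 26 (EXEC): [IRQ1] PC=1: INC 2 -> ACC=4 [depth=1]
Event 27 (EXEC): [IRQ1] PC=2: DEC 2 -> ACC=2 [depth=1]
Event 28 (EXEC): [IRQ1] PC=3: IRET -> resume MAIN at PC=3 (depth now 0) [depth=0]
Event 29 (EXEC): [MAIN] PC=3: INC 2 -> ACC=4 [depth=0]
Event 30 (EXEC): [MAIN] PC=4: NOP [depth=0]
Event 31 (EXEC): [MAIN] PC=5: DEC 1 -> ACC=3 [depth=0]
Event 32 (EXEC): [MAIN] PC=6: HALT [depth=0]
Max depth observed: 2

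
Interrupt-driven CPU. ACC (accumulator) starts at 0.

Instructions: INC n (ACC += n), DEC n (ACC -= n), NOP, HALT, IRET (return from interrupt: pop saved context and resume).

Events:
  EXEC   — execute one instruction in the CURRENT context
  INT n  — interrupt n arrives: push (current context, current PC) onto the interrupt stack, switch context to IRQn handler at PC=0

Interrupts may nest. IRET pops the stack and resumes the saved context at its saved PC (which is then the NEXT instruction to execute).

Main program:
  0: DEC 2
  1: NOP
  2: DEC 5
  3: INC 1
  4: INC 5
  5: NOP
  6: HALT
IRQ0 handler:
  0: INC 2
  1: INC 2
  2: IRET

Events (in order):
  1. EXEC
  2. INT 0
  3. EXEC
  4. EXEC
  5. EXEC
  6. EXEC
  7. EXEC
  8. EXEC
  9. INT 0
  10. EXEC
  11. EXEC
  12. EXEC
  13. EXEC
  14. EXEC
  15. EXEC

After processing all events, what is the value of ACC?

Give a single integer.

Event 1 (EXEC): [MAIN] PC=0: DEC 2 -> ACC=-2
Event 2 (INT 0): INT 0 arrives: push (MAIN, PC=1), enter IRQ0 at PC=0 (depth now 1)
Event 3 (EXEC): [IRQ0] PC=0: INC 2 -> ACC=0
Event 4 (EXEC): [IRQ0] PC=1: INC 2 -> ACC=2
Event 5 (EXEC): [IRQ0] PC=2: IRET -> resume MAIN at PC=1 (depth now 0)
Event 6 (EXEC): [MAIN] PC=1: NOP
Event 7 (EXEC): [MAIN] PC=2: DEC 5 -> ACC=-3
Event 8 (EXEC): [MAIN] PC=3: INC 1 -> ACC=-2
Event 9 (INT 0): INT 0 arrives: push (MAIN, PC=4), enter IRQ0 at PC=0 (depth now 1)
Event 10 (EXEC): [IRQ0] PC=0: INC 2 -> ACC=0
Event 11 (EXEC): [IRQ0] PC=1: INC 2 -> ACC=2
Event 12 (EXEC): [IRQ0] PC=2: IRET -> resume MAIN at PC=4 (depth now 0)
Event 13 (EXEC): [MAIN] PC=4: INC 5 -> ACC=7
Event 14 (EXEC): [MAIN] PC=5: NOP
Event 15 (EXEC): [MAIN] PC=6: HALT

Answer: 7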